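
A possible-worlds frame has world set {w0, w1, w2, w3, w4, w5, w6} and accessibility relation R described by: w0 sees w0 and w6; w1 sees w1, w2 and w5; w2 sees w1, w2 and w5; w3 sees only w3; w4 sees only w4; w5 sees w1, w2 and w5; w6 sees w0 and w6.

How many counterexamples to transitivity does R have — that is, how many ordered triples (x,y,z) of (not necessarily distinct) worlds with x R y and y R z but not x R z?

R is transitive; there are no such tuples.

0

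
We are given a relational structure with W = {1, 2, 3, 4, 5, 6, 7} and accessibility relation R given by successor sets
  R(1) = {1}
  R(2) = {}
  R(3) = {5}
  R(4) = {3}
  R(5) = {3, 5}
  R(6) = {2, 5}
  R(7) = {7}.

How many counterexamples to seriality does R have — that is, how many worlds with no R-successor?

1

Enumerating: 2.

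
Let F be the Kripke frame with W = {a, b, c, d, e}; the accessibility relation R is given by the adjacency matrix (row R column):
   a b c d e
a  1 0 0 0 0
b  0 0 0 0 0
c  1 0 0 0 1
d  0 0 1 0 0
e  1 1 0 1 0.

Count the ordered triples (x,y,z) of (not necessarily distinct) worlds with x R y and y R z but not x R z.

Enumerating: (c,e,b), (c,e,d), (d,c,a), (d,c,e), (e,d,c).

5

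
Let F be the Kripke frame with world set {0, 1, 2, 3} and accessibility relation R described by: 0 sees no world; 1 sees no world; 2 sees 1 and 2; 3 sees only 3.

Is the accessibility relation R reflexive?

Reflexive: no — 0 is not related to itself.

No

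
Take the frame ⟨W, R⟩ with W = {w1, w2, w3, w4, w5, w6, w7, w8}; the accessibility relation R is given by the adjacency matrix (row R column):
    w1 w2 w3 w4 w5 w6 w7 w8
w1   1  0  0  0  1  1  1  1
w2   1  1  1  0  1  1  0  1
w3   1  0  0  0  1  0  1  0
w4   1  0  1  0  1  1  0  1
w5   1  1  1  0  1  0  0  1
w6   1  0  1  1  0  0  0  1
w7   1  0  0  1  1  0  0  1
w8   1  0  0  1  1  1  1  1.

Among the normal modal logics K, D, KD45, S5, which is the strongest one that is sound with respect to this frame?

D

Serial (axiom D): yes — every world has a successor (e.g. w1 R w1).
Euclidean (axiom 5): no — w1 R w5 and w1 R w6, but not w5 R w6.
Transitive (axiom 4): no — w1 R w5 and w5 R w2, but not w1 R w2.
Reflexive (axiom T): no — w3 is not related to itself.
So F validates K, D; KD45 would additionally require R to be Euclidean and transitive. The strongest is D.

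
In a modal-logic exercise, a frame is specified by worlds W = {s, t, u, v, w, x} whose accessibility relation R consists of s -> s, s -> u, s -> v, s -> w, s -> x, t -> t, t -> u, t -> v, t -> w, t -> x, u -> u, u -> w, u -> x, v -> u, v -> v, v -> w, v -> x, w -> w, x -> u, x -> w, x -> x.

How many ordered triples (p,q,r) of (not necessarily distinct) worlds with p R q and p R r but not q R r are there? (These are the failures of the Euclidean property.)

Enumerating: (s,u,s), (s,u,v), (s,v,s), (s,w,s), (s,w,u), (s,w,v), (s,w,x), (s,x,s), (s,x,v), (t,u,t), (t,u,v), (t,v,t), … and 15 more.
Total: 27.

27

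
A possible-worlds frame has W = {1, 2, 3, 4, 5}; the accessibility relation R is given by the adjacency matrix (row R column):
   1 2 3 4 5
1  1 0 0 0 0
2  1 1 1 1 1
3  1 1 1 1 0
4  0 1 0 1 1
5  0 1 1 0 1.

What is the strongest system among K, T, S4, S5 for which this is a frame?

T

Reflexive (axiom T): yes — every world is R-related to itself.
Transitive (axiom 4): no — 3 R 2 and 2 R 5, but not 3 R 5.
Euclidean (axiom 5): no — 2 R 1 and 2 R 3, but not 1 R 3.
So F validates K, T; S4 would additionally require R to be transitive. The strongest is T.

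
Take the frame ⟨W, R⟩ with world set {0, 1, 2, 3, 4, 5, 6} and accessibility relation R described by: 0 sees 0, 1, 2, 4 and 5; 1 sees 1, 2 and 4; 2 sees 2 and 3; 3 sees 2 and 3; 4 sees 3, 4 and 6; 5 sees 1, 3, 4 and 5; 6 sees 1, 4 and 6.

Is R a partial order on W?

Reflexive: yes — every world is R-related to itself.
Transitive: no — 0 R 2 and 2 R 3, but not 0 R 3.
Antisymmetric: no — 2 R 3 and 3 R 2 with 2 ≠ 3.
So R is not a partial order.

No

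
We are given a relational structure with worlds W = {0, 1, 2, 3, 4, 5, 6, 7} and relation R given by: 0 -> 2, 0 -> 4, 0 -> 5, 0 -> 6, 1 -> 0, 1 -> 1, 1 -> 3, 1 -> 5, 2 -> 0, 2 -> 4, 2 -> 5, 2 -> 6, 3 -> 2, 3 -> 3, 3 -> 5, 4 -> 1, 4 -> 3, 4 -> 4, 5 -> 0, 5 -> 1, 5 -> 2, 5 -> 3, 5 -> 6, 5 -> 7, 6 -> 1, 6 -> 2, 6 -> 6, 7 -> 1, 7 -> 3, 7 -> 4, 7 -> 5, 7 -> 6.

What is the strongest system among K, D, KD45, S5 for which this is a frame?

D

Serial (axiom D): yes — every world has a successor (e.g. 0 R 2).
Euclidean (axiom 5): no — 0 R 4 and 0 R 2, but not 4 R 2.
Transitive (axiom 4): no — 0 R 4 and 4 R 1, but not 0 R 1.
Reflexive (axiom T): no — 0 is not related to itself.
So F validates K, D; KD45 would additionally require R to be Euclidean and transitive. The strongest is D.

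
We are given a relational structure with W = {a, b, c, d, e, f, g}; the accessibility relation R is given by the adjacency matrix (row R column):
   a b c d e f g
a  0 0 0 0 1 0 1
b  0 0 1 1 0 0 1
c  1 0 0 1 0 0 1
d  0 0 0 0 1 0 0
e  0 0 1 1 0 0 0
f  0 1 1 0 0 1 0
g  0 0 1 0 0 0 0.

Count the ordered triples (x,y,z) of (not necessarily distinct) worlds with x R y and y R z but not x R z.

21

Enumerating: (a,e,c), (a,e,d), (a,g,c), (b,c,a), (b,d,e), (c,a,e), (c,d,e), (c,g,c), (d,e,c), (d,e,d), (e,c,a), (e,c,g), … and 9 more.
Total: 21.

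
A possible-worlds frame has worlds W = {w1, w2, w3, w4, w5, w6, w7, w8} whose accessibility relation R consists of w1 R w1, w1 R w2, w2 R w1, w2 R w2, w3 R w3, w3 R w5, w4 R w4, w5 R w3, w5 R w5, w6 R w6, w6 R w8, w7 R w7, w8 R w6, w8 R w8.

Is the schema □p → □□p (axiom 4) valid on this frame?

Yes

The schema 4 characterises exactly the transitive frames.
Transitive: yes — every two-step R-path is closed by a direct edge.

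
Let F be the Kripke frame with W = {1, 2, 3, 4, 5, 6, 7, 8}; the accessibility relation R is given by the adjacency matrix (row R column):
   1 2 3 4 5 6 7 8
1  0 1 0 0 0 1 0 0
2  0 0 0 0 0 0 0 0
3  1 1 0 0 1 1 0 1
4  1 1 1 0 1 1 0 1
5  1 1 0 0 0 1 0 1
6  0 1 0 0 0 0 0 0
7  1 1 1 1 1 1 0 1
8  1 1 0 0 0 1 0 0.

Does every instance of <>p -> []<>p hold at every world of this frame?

The schema 5 characterises exactly the Euclidean frames.
Euclidean: no — 1 R 2 and 1 R 6, but not 2 R 6.

No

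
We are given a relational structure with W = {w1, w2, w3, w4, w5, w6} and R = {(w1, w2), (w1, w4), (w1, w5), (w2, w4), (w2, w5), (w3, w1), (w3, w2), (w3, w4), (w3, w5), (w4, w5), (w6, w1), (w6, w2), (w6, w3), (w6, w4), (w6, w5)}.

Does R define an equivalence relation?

No

Reflexive: no — w1 is not related to itself.
Symmetric: no — w1 R w2 but not w2 R w1.
Transitive: yes — every two-step R-path is closed by a direct edge.
So R is not an equivalence relation.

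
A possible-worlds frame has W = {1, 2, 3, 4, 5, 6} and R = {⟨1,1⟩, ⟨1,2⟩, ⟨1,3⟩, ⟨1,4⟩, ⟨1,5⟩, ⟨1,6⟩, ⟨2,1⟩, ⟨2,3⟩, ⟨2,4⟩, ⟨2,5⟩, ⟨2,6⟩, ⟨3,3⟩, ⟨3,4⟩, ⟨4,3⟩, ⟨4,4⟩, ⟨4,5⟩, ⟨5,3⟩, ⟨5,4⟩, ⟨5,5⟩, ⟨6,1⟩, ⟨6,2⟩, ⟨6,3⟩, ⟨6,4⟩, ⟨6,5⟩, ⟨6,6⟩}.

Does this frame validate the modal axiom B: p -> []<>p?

No

Axiom B corresponds to the accessibility relation being symmetric.
Symmetric: no — 1 R 3 but not 3 R 1.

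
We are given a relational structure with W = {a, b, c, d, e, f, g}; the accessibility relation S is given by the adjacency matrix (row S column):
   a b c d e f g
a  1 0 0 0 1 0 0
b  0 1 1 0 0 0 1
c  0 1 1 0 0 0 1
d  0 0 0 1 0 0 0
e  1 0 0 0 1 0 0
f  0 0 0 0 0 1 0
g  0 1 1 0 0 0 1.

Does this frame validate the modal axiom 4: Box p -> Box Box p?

Axiom 4 corresponds to the accessibility relation being transitive.
Transitive: yes — every two-step S-path is closed by a direct edge.

Yes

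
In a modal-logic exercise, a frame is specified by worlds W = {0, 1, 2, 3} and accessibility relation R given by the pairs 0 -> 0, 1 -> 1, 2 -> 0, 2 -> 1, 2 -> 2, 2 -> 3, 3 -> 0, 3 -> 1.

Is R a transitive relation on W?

Yes

Transitive: yes — every two-step R-path is closed by a direct edge.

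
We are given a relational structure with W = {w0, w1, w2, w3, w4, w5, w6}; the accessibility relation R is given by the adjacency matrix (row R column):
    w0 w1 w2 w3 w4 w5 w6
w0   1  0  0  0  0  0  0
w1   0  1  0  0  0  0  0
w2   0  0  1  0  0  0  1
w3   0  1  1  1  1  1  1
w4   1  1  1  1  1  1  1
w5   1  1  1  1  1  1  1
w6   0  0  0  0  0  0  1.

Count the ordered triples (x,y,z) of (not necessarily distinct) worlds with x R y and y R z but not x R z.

Enumerating: (w3,w4,w0), (w3,w5,w0).

2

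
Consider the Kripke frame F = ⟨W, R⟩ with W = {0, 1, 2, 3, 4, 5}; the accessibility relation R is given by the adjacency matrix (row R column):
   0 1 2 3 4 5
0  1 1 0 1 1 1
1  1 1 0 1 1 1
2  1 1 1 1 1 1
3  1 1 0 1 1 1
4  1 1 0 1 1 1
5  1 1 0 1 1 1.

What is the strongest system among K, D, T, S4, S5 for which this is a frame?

Serial (axiom D): yes — every world has a successor (e.g. 0 R 0).
Reflexive (axiom T): yes — every world is R-related to itself.
Transitive (axiom 4): yes — every two-step R-path is closed by a direct edge.
Euclidean (axiom 5): no — 2 R 0 and 2 R 2, but not 0 R 2.
So F validates K, D, T, S4; S5 would additionally require R to be Euclidean. The strongest is S4.

S4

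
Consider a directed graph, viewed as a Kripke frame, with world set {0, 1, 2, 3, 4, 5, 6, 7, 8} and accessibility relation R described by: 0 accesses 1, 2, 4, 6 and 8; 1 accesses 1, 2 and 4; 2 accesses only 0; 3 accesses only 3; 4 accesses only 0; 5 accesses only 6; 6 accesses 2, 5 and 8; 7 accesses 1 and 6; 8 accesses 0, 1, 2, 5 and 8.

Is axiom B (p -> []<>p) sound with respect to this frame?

The schema B characterises exactly the symmetric frames.
Symmetric: no — 0 R 1 but not 1 R 0.

No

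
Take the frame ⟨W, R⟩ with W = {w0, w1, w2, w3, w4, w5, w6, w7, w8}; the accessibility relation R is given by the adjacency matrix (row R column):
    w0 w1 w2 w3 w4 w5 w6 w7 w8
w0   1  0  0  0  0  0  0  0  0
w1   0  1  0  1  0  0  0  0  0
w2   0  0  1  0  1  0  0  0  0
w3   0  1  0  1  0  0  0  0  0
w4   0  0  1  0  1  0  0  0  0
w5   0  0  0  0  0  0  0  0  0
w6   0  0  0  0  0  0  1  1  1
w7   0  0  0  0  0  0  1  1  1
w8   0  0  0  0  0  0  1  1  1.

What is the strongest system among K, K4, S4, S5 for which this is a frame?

K4

Transitive (axiom 4): yes — every two-step R-path is closed by a direct edge.
Reflexive (axiom T): no — w5 is not related to itself.
Euclidean (axiom 5): yes — any two successors of a common world are R-related.
So F validates K, K4; S4 would additionally require R to be reflexive. The strongest is K4.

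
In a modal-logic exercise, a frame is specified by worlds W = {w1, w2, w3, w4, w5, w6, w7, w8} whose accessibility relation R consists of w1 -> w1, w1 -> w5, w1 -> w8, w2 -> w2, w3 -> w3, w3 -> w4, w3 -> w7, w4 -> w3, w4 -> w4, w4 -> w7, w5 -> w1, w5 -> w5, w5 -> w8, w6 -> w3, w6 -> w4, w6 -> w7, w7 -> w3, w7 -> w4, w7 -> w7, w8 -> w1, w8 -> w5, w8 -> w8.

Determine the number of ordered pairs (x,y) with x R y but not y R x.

3

Enumerating: (w6,w3), (w6,w4), (w6,w7).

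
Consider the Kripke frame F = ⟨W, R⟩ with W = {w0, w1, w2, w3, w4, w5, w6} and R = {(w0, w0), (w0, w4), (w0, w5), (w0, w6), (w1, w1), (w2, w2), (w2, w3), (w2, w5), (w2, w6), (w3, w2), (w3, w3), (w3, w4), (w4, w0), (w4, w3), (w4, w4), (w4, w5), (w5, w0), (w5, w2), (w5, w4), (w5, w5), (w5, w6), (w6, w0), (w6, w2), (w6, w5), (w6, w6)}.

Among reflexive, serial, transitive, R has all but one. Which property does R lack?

Reflexive: yes — every world is R-related to itself.
Serial: yes — every world has a successor (e.g. w0 R w0).
Transitive: no — w0 R w4 and w4 R w3, but not w0 R w3.
Only transitive fails.

transitive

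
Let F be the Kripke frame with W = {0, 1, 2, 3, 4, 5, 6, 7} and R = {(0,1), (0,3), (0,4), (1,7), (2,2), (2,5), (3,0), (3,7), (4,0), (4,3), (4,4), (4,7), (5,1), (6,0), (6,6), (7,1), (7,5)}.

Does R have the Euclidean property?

Euclidean: no — 0 R 1 and 0 R 3, but not 1 R 3.

No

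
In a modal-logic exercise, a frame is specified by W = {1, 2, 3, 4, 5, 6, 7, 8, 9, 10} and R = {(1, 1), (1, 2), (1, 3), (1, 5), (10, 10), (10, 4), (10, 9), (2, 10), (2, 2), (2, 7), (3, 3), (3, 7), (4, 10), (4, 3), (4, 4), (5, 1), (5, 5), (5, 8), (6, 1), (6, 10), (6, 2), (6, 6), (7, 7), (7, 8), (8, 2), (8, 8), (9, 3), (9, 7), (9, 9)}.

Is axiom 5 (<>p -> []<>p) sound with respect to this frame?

By correspondence theory, 5 is valid on a frame iff R is Euclidean.
Euclidean: no — 1 R 2 and 1 R 3, but not 2 R 3.

No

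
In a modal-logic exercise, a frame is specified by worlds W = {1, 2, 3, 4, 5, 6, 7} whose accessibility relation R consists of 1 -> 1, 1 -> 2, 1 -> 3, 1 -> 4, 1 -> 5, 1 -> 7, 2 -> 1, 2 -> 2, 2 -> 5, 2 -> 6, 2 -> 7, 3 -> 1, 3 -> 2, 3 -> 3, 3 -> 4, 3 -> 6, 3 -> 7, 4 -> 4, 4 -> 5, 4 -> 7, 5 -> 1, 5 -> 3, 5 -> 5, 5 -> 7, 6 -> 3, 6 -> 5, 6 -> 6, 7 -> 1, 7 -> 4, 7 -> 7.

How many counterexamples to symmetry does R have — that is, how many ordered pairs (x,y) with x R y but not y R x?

Enumerating: (1,4), (2,5), (2,6), (2,7), (3,2), (3,4), (3,7), (4,5), (5,3), (5,7), (6,5).

11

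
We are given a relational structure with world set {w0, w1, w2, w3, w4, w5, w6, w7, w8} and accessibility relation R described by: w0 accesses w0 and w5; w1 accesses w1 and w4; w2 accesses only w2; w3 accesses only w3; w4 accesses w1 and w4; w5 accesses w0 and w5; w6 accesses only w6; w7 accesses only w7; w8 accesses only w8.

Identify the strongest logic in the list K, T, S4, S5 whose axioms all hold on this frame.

S5

Reflexive (axiom T): yes — every world is R-related to itself.
Transitive (axiom 4): yes — every two-step R-path is closed by a direct edge.
Euclidean (axiom 5): yes — any two successors of a common world are R-related.
So F validates K, T, S4, S5. The strongest is S5.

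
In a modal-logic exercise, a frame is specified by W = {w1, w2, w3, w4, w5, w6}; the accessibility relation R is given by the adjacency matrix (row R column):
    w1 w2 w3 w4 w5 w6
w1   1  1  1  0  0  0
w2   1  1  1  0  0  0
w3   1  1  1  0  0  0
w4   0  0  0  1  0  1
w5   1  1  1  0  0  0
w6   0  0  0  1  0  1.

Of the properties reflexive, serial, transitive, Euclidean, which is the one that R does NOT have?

Reflexive: no — w5 is not related to itself.
Serial: yes — every world has a successor (e.g. w1 R w1).
Transitive: yes — every two-step R-path is closed by a direct edge.
Euclidean: yes — any two successors of a common world are R-related.
Only reflexive fails.

reflexive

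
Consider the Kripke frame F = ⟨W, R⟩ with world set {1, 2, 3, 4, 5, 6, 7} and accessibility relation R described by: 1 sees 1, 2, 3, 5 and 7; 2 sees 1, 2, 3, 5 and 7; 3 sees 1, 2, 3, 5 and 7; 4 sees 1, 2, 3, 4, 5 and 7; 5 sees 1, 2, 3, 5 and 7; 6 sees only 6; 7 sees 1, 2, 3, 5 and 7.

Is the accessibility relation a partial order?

No

Reflexive: yes — every world is R-related to itself.
Transitive: yes — every two-step R-path is closed by a direct edge.
Antisymmetric: no — 1 R 2 and 2 R 1 with 1 ≠ 2.
So R is not a partial order.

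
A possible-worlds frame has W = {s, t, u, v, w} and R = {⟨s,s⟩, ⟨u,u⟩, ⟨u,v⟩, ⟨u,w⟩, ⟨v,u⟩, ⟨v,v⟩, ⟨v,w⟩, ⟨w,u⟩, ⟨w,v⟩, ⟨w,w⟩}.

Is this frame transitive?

Yes

Transitive: yes — every two-step R-path is closed by a direct edge.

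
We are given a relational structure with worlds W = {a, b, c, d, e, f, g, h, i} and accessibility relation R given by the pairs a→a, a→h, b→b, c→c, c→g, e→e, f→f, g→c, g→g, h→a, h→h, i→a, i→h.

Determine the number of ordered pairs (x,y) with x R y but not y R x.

2

Enumerating: (i,a), (i,h).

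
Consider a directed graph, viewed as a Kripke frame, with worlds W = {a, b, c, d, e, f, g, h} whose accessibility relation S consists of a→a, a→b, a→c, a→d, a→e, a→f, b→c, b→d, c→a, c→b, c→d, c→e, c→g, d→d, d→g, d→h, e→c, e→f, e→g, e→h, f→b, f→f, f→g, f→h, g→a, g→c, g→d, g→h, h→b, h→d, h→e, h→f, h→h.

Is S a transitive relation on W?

Transitive: no — a S c and c S g, but not a S g.

No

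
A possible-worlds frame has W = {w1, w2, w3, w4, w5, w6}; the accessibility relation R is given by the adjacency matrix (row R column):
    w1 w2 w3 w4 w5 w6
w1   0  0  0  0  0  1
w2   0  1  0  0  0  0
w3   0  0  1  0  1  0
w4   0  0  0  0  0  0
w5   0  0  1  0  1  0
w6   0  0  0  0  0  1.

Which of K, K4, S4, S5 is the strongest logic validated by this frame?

K4

Transitive (axiom 4): yes — every two-step R-path is closed by a direct edge.
Reflexive (axiom T): no — w1 is not related to itself.
Euclidean (axiom 5): yes — any two successors of a common world are R-related.
So F validates K, K4; S4 would additionally require R to be reflexive. The strongest is K4.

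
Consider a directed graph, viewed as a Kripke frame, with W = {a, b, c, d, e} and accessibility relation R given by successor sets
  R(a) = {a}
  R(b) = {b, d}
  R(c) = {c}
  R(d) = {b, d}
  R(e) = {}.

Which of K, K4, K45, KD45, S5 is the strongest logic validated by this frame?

K45

Transitive (axiom 4): yes — every two-step R-path is closed by a direct edge.
Euclidean (axiom 5): yes — any two successors of a common world are R-related.
Serial (axiom D): no — e has no R-successor.
Reflexive (axiom T): no — e is not related to itself.
So F validates K, K4, K45; KD45 would additionally require R to be serial. The strongest is K45.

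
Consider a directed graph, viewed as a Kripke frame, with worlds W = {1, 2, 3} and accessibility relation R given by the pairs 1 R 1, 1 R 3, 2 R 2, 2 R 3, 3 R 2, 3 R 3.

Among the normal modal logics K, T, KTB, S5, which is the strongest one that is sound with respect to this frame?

Reflexive (axiom T): yes — every world is R-related to itself.
Symmetric (axiom B): no — 1 R 3 but not 3 R 1.
Euclidean (axiom 5): no — 1 R 3 and 1 R 1, but not 3 R 1.
So F validates K, T; KTB would additionally require R to be symmetric. The strongest is T.

T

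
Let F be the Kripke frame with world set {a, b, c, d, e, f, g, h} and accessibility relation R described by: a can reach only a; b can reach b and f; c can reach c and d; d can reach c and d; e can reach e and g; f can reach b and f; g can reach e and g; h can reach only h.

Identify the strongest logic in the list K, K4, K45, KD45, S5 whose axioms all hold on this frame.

S5

Transitive (axiom 4): yes — every two-step R-path is closed by a direct edge.
Euclidean (axiom 5): yes — any two successors of a common world are R-related.
Serial (axiom D): yes — every world has a successor (e.g. a R a).
Reflexive (axiom T): yes — every world is R-related to itself.
So F validates K, K4, K45, KD45, S5. The strongest is S5.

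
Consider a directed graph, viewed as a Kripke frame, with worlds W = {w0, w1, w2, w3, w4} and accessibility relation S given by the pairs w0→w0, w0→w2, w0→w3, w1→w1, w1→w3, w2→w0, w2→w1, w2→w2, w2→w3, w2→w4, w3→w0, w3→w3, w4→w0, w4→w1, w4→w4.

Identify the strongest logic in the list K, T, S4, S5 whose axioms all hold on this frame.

T

Reflexive (axiom T): yes — every world is S-related to itself.
Transitive (axiom 4): no — w0 S w2 and w2 S w1, but not w0 S w1.
Euclidean (axiom 5): no — w0 S w3 and w0 S w2, but not w3 S w2.
So F validates K, T; S4 would additionally require S to be transitive. The strongest is T.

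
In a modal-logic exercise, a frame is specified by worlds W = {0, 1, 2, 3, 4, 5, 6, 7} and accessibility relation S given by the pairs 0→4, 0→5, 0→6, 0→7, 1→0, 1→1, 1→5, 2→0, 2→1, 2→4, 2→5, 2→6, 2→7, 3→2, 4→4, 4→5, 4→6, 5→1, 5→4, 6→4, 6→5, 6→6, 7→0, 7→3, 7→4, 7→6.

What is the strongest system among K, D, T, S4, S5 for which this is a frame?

Serial (axiom D): yes — every world has a successor (e.g. 0 S 4).
Reflexive (axiom T): no — 0 is not related to itself.
Transitive (axiom 4): no — 0 S 5 and 5 S 1, but not 0 S 1.
Euclidean (axiom 5): no — 0 S 4 and 0 S 7, but not 4 S 7.
So F validates K, D; T would additionally require S to be reflexive. The strongest is D.

D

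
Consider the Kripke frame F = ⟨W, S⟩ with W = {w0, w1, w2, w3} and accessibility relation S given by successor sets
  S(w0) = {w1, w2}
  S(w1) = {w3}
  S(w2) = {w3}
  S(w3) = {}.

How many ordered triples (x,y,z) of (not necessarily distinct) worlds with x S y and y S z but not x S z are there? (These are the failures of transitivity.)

2

Enumerating: (w0,w1,w3), (w0,w2,w3).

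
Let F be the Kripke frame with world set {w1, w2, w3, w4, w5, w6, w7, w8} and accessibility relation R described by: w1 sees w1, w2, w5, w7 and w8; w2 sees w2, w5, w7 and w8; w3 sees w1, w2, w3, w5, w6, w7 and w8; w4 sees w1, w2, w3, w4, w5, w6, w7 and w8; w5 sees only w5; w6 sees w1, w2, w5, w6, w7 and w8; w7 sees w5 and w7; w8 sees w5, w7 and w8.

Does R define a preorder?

Reflexive: yes — every world is R-related to itself.
Transitive: yes — every two-step R-path is closed by a direct edge.
So R is a preorder.

Yes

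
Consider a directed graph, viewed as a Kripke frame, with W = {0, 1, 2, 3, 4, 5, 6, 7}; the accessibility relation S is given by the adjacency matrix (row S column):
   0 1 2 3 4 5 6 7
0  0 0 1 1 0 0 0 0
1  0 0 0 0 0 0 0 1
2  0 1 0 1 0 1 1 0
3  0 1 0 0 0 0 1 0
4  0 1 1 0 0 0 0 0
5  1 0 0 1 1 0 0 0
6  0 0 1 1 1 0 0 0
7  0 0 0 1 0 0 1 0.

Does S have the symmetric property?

Symmetric: no — 0 S 2 but not 2 S 0.

No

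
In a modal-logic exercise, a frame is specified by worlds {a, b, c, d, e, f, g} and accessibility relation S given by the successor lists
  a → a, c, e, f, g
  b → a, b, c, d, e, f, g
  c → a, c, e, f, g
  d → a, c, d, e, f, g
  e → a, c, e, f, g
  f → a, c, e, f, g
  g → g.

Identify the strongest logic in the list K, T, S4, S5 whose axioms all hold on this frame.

Reflexive (axiom T): yes — every world is S-related to itself.
Transitive (axiom 4): yes — every two-step S-path is closed by a direct edge.
Euclidean (axiom 5): no — a S g and a S c, but not g S c.
So F validates K, T, S4; S5 would additionally require S to be Euclidean. The strongest is S4.

S4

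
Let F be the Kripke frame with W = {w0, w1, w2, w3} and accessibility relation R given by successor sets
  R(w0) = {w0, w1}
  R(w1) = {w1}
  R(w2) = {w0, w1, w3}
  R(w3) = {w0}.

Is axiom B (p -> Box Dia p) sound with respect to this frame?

By correspondence theory, B is valid on a frame iff R is symmetric.
Symmetric: no — w0 R w1 but not w1 R w0.

No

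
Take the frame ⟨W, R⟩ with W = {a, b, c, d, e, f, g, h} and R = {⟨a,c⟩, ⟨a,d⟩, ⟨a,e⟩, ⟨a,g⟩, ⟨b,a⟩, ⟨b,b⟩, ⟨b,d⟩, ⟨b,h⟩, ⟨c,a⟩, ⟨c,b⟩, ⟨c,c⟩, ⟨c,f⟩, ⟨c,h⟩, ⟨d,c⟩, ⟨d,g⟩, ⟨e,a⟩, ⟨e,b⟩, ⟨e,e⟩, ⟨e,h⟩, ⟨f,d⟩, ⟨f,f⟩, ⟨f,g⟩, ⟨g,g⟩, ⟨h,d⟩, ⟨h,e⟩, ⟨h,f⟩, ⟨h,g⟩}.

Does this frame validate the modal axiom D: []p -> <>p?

Yes

The schema D characterises exactly the serial frames.
Serial: yes — every world has a successor (e.g. a R c).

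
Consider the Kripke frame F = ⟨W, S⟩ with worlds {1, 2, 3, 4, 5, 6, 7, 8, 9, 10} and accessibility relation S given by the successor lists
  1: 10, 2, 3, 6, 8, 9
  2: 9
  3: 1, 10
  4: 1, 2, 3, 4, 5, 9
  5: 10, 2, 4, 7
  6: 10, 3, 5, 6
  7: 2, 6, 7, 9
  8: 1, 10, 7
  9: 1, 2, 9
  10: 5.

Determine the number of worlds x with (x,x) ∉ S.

6

Enumerating: 1, 2, 3, 5, 8, 10.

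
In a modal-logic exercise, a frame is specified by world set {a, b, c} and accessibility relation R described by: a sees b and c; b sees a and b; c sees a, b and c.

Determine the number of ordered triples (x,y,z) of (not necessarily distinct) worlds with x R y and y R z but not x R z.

Enumerating: (a,b,a), (a,c,a), (b,a,c).

3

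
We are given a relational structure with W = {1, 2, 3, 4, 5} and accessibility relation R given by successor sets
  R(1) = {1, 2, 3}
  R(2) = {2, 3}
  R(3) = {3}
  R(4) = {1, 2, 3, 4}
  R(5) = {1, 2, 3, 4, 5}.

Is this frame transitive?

Yes

Transitive: yes — every two-step R-path is closed by a direct edge.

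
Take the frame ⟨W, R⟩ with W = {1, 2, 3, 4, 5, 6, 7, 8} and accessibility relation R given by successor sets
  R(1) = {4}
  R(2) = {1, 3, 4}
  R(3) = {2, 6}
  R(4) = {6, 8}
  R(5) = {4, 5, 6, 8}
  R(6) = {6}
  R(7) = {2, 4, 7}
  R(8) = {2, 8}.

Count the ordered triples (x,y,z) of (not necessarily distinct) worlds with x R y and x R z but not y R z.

Enumerating: (1,4,4), (2,1,1), (2,1,3), (2,3,1), (2,3,3), (2,3,4), (2,4,1), (2,4,3), (2,4,4), (3,2,2), (3,2,6), (3,6,2), … and 17 more.
Total: 29.

29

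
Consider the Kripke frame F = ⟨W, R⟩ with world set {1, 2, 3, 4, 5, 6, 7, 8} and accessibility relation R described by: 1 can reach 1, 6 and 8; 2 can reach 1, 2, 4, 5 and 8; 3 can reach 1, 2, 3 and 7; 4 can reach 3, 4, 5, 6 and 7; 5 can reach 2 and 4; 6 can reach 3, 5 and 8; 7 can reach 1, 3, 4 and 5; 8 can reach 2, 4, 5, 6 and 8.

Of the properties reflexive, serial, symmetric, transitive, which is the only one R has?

Reflexive: no — 5 is not related to itself.
Serial: yes — every world has a successor (e.g. 1 R 1).
Symmetric: no — 1 R 6 but not 6 R 1.
Transitive: no — 1 R 6 and 6 R 3, but not 1 R 3.
Only serial holds.

serial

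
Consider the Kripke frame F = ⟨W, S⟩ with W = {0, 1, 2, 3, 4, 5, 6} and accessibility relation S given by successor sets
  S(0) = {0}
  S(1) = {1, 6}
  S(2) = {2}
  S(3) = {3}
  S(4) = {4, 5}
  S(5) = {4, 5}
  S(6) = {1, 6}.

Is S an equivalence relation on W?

Reflexive: yes — every world is S-related to itself.
Symmetric: yes — every pair in S has its reverse in S.
Transitive: yes — every two-step S-path is closed by a direct edge.
So S is an equivalence relation.

Yes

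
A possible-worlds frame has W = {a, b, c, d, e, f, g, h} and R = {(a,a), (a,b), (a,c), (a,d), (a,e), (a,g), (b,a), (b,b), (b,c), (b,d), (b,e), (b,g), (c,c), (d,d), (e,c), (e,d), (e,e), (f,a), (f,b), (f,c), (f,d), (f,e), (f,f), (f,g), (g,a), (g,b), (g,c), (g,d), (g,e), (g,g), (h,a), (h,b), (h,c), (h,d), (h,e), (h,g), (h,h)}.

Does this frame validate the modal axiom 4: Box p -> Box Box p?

Yes

Axiom 4 corresponds to the accessibility relation being transitive.
Transitive: yes — every two-step R-path is closed by a direct edge.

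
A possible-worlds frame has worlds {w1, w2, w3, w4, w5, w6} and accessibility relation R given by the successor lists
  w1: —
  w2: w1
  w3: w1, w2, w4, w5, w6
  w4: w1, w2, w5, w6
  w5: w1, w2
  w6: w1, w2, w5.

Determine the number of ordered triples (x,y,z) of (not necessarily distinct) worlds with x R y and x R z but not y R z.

35

Enumerating: (w2,w1,w1), (w3,w1,w1), (w3,w1,w2), (w3,w1,w4), (w3,w1,w5), (w3,w1,w6), (w3,w2,w2), (w3,w2,w4), (w3,w2,w5), (w3,w2,w6), (w3,w4,w4), (w3,w5,w4), … and 23 more.
Total: 35.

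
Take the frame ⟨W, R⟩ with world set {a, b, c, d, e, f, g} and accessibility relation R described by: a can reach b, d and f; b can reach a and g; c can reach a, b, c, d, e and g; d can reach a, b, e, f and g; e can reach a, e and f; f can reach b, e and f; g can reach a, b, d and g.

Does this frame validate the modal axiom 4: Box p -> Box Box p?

The schema 4 characterises exactly the transitive frames.
Transitive: no — a R b and b R g, but not a R g.

No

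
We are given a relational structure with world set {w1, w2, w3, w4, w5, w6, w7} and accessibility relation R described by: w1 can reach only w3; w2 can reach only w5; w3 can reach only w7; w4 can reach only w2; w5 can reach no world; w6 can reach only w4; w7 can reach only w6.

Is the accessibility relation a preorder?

No

Reflexive: no — w1 is not related to itself.
Transitive: no — w1 R w3 and w3 R w7, but not w1 R w7.
So R is not a preorder.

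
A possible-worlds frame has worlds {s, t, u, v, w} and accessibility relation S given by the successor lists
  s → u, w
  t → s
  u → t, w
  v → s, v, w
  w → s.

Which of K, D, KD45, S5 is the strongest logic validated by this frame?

D

Serial (axiom D): yes — every world has a successor (e.g. s S u).
Euclidean (axiom 5): no — s S w and s S u, but not w S u.
Transitive (axiom 4): no — s S u and u S t, but not s S t.
Reflexive (axiom T): no — s is not related to itself.
So F validates K, D; KD45 would additionally require S to be Euclidean and transitive. The strongest is D.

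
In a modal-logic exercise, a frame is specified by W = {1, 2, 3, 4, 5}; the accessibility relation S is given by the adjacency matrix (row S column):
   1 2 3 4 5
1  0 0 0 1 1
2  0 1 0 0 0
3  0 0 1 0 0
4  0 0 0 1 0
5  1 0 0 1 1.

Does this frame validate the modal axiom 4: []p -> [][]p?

By correspondence theory, 4 is valid on a frame iff S is transitive.
Transitive: no — 1 S 5 and 5 S 1, but not 1 S 1.

No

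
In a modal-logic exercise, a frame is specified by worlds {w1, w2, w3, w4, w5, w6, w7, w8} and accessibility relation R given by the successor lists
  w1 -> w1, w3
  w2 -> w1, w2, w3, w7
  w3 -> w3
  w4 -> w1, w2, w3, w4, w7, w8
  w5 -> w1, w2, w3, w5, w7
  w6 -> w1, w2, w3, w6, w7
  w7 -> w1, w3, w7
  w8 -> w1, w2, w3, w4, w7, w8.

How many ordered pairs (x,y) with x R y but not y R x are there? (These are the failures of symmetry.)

Enumerating: (w1,w3), (w2,w1), (w2,w3), (w2,w7), (w4,w1), (w4,w2), (w4,w3), (w4,w7), (w5,w1), (w5,w2), (w5,w3), (w5,w7), … and 10 more.
Total: 22.

22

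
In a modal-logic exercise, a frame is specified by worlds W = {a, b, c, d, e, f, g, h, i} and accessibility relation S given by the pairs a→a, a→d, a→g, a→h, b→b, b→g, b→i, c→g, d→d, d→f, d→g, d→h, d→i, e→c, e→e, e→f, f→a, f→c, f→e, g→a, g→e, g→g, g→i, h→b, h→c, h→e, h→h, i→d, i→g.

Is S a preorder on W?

Reflexive: no — c is not related to itself.
Transitive: no — a S d and d S f, but not a S f.
So S is not a preorder.

No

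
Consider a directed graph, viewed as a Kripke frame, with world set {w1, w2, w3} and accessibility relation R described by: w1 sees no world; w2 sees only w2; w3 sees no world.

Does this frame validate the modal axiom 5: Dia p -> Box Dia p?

Yes

Axiom 5 corresponds to the accessibility relation being Euclidean.
Euclidean: yes — any two successors of a common world are R-related.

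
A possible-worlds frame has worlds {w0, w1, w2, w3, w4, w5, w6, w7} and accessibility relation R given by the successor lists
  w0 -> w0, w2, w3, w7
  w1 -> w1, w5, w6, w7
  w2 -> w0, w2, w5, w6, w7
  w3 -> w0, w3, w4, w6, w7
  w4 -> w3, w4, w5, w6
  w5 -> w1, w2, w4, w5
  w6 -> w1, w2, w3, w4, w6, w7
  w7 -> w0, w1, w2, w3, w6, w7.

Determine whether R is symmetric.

Symmetric: yes — every pair in R has its reverse in R.

Yes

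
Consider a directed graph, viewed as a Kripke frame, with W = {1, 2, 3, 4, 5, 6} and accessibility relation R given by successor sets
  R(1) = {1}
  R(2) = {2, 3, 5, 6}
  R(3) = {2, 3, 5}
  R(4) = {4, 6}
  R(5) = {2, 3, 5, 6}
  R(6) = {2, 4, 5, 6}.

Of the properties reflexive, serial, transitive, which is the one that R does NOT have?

Reflexive: yes — every world is R-related to itself.
Serial: yes — every world has a successor (e.g. 1 R 1).
Transitive: no — 2 R 6 and 6 R 4, but not 2 R 4.
Only transitive fails.

transitive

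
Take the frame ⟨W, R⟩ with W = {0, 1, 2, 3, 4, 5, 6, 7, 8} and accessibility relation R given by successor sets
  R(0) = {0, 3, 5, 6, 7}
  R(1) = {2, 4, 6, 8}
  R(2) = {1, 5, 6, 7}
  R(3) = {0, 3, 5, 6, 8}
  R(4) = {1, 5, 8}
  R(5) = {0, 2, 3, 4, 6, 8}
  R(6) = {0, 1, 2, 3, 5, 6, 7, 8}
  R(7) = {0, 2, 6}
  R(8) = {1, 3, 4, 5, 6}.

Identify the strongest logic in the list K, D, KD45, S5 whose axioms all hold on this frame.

D

Serial (axiom D): yes — every world has a successor (e.g. 0 R 0).
Euclidean (axiom 5): no — 0 R 3 and 0 R 7, but not 3 R 7.
Transitive (axiom 4): no — 0 R 3 and 3 R 8, but not 0 R 8.
Reflexive (axiom T): no — 1 is not related to itself.
So F validates K, D; KD45 would additionally require R to be Euclidean and transitive. The strongest is D.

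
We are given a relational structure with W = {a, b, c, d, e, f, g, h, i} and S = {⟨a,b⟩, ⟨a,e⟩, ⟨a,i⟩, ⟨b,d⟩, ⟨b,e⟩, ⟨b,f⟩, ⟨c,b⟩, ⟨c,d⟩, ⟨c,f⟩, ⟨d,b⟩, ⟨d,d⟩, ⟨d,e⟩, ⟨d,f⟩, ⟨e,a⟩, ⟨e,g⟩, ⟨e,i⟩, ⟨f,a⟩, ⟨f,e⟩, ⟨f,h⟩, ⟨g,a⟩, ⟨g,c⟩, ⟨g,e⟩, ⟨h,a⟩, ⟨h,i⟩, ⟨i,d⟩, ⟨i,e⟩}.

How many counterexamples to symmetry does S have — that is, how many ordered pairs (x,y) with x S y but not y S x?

Enumerating: (a,b), (a,i), (b,e), (b,f), (c,b), (c,d), (c,f), (d,e), (d,f), (f,a), (f,e), (f,h), (g,a), (g,c), (h,a), (h,i), (i,d).

17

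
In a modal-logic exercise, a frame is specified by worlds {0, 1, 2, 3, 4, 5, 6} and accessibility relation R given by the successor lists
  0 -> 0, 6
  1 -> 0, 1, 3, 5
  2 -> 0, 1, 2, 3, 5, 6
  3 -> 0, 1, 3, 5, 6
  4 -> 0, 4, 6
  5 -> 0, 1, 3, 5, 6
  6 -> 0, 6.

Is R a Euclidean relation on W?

Euclidean: no — 1 R 0 and 1 R 3, but not 0 R 3.

No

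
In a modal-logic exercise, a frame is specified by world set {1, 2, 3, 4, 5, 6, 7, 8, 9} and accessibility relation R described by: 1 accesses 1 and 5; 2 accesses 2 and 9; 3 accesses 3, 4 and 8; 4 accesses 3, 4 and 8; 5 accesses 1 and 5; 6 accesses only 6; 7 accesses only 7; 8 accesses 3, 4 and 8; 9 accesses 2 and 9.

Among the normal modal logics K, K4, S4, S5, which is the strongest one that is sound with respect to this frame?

Transitive (axiom 4): yes — every two-step R-path is closed by a direct edge.
Reflexive (axiom T): yes — every world is R-related to itself.
Euclidean (axiom 5): yes — any two successors of a common world are R-related.
So F validates K, K4, S4, S5. The strongest is S5.

S5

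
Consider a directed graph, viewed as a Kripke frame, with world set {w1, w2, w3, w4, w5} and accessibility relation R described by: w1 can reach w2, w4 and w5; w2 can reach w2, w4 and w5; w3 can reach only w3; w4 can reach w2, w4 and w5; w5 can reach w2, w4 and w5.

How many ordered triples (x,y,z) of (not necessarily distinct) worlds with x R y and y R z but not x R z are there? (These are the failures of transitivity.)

0

R is transitive; there are no such tuples.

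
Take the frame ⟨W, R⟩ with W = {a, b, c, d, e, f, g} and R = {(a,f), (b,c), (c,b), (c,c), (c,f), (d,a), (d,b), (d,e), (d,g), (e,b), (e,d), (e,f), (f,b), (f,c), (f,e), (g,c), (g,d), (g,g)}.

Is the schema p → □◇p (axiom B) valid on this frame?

No

By correspondence theory, B is valid on a frame iff R is symmetric.
Symmetric: no — a R f but not f R a.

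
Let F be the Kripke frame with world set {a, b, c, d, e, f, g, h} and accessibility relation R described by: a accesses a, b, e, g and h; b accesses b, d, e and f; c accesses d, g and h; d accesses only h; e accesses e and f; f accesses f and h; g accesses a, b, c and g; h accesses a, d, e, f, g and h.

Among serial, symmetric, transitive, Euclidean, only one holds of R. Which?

Serial: yes — every world has a successor (e.g. a R a).
Symmetric: no — a R b but not b R a.
Transitive: no — a R b and b R d, but not a R d.
Euclidean: no — a R b and a R g, but not b R g.
Only serial holds.

serial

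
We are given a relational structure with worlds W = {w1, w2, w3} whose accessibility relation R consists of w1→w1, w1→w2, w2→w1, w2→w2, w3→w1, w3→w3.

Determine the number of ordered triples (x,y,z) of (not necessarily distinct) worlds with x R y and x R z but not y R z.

Enumerating: (w3,w1,w3).

1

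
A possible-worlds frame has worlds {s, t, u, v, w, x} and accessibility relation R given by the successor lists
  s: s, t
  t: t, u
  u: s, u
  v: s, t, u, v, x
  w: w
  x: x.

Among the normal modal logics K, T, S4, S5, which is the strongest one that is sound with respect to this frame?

Reflexive (axiom T): yes — every world is R-related to itself.
Transitive (axiom 4): no — s R t and t R u, but not s R u.
Euclidean (axiom 5): no — v R s and v R u, but not s R u.
So F validates K, T; S4 would additionally require R to be transitive. The strongest is T.

T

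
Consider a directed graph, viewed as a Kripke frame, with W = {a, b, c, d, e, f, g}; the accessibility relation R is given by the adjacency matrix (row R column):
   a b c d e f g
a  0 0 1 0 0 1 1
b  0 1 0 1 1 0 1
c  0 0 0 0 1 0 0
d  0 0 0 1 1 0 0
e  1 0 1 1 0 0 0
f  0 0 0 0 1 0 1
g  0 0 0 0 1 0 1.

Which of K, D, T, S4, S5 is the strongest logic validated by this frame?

Serial (axiom D): yes — every world has a successor (e.g. a R c).
Reflexive (axiom T): no — a is not related to itself.
Transitive (axiom 4): no — a R c and c R e, but not a R e.
Euclidean (axiom 5): no — a R c and a R f, but not c R f.
So F validates K, D; T would additionally require R to be reflexive. The strongest is D.

D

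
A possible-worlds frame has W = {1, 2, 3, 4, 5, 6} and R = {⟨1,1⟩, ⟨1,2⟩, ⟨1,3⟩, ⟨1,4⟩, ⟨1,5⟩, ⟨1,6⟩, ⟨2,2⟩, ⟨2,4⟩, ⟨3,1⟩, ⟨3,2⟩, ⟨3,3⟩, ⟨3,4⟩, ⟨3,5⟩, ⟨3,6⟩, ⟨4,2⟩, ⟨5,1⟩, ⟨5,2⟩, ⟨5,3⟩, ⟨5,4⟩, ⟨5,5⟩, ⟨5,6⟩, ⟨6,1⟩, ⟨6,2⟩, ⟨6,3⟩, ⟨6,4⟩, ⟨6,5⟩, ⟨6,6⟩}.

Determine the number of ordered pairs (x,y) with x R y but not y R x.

8

Enumerating: (1,2), (1,4), (3,2), (3,4), (5,2), (5,4), (6,2), (6,4).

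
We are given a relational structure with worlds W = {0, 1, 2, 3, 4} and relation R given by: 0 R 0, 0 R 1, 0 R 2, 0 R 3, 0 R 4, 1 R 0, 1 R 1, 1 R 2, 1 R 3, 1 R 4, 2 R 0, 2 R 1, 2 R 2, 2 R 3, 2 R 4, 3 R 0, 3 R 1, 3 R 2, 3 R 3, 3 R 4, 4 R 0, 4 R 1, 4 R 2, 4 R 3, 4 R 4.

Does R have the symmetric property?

Symmetric: yes — every pair in R has its reverse in R.

Yes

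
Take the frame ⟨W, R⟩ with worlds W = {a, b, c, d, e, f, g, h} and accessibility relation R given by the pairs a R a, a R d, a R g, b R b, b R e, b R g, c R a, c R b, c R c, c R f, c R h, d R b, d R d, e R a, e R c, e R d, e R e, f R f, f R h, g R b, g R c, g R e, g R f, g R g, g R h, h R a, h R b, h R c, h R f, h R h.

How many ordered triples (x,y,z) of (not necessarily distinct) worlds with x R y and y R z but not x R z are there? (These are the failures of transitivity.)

Enumerating: (a,d,b), (a,g,b), (a,g,c), (a,g,e), (a,g,f), (a,g,h), (b,e,a), (b,e,c), (b,e,d), (b,g,c), (b,g,f), (b,g,h), … and 22 more.
Total: 34.

34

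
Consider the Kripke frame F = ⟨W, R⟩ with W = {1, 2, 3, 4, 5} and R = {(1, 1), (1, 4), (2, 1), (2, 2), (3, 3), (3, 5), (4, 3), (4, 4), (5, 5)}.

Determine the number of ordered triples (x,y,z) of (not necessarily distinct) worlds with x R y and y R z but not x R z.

3

Enumerating: (1,4,3), (2,1,4), (4,3,5).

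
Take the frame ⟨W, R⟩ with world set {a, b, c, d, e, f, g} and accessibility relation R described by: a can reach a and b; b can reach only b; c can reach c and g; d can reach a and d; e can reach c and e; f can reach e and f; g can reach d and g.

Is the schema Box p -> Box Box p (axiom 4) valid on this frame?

No

By correspondence theory, 4 is valid on a frame iff R is transitive.
Transitive: no — c R g and g R d, but not c R d.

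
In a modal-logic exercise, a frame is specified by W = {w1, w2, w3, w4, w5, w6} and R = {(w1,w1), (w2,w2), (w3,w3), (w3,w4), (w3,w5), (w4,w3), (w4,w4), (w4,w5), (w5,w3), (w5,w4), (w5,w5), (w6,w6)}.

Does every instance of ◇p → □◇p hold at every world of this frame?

Yes

The schema 5 characterises exactly the Euclidean frames.
Euclidean: yes — any two successors of a common world are R-related.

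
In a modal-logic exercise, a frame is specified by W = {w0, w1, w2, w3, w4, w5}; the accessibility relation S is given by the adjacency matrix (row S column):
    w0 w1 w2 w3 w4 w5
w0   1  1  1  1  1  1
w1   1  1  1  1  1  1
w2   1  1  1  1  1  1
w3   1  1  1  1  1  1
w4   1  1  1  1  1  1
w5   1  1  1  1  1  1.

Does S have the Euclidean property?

Euclidean: yes — any two successors of a common world are S-related.

Yes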